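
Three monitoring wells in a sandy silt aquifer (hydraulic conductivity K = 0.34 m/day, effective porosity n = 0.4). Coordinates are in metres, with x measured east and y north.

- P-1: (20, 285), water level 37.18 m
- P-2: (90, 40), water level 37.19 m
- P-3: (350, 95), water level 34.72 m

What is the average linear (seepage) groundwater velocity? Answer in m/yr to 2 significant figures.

Differences from P-1: to P-2 (Δx, Δy, Δh) = (70, -245, +0.01); to P-3 = (330, -190, -2.46).
Determinant of the coordinate differences = 70·(-190) − 330·(-245) = 67550.
∂h/∂x = [(+0.01)·(-190) − (-2.46)·(-245)] / 67550 = -0.008950
∂h/∂y = [70·(-2.46) − 330·(+0.01)] / 67550 = -0.002598
|∇h| = √(-0.008950² + -0.002598²) = 0.009319
Seepage velocity v = K·i/n = 0.34 × 0.009319 / 0.4 = 0.007921 m/day = 2.893 m/yr.

2.9 m/yr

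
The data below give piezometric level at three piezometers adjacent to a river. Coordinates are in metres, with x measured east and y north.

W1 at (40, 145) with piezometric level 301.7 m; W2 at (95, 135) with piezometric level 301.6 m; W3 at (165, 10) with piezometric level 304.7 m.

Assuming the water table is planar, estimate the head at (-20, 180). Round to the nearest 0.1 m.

Taking W1 as reference: W2−W1 = (55, -10, -0.1); W3−W1 = (125, -135, +3.0).
Determinant of the coordinate differences = 55·(-135) − 125·(-10) = -6175.
∂h/∂x = [(-0.1)·(-135) − (+3.0)·(-10)] / -6175 = -0.007045
∂h/∂y = [55·(+3.0) − 125·(-0.1)] / -6175 = -0.02874
h(-20, 180) = 301.7 + (-0.007045)·(-60) + (-0.02874)·(35) = 301.7 +0.423 -1.006 = 301.117 m.

301.1 m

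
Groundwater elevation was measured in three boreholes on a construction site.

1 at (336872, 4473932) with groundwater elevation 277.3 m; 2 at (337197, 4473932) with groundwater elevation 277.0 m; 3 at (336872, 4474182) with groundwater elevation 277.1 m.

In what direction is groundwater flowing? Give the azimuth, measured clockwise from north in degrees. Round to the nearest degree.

049°

∂h/∂x = (277.0 − 277.3) / (337197 − 336872) = -0.0009231
∂h/∂y = (277.1 − 277.3) / (4474182 − 4473932) = -0.0008000
Flow direction (−∇h) has components (+0.0009231 E, +0.0008000 N).
Azimuth = atan2(E, N) = atan2(+0.0009231, +0.0008000) = 49.1° ≈ 049°.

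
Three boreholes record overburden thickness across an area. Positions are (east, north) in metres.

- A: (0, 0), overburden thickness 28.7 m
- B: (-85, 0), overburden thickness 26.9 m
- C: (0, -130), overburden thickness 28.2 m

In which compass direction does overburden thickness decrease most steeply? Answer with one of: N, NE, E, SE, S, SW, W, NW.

∂d/∂x = (26.9 − 28.7) / (-85 − 0) = +0.02118
∂d/∂y = (28.2 − 28.7) / (-130 − 0) = +0.003846
Steepest decrease is along −∇f = (-0.02118 E, -0.003846 N) → west.

W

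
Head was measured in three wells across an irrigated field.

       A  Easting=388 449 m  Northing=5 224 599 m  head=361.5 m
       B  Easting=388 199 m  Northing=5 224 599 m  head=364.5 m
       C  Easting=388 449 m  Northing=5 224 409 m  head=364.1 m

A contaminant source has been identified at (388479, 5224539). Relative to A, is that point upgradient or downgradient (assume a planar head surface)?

upgradient

∂h/∂x = (364.5 − 361.5) / (388199 − 388449) = -0.01200
∂h/∂y = (364.1 − 361.5) / (5224409 − 5224599) = -0.01368
Head at (388479, 5224539) = 361.5 + (-0.01200)·(30) + (-0.01368)·(-60) = 361.96 m.
That is higher than the 361.5 m at A, so the point is upgradient.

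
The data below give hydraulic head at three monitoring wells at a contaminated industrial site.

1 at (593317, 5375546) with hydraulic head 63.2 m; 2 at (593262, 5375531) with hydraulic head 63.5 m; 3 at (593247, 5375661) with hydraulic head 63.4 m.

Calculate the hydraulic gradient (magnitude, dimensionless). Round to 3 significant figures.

With h = a·x + b·y + c and 1 as origin, the differences give:
  (-55)·a + (-15)·b = +0.3
  (-70)·a + 115·b = +0.2
Eliminate b (×115 and ×(-15), subtract): -7375·a = 37.50 → a = ∂h/∂x = -0.005085
Back-substitute: b = ∂h/∂y = -0.001356.
|∇h| = √(-0.005085² + -0.001356²) = 0.005263

0.00526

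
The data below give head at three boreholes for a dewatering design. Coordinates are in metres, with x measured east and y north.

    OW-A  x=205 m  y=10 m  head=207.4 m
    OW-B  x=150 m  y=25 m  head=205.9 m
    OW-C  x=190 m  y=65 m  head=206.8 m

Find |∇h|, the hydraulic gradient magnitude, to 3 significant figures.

0.0265

Taking OW-A as reference: OW-B−OW-A = (-55, 15, -1.5); OW-C−OW-A = (-15, 55, -0.6).
Determinant of the coordinate differences = (-55)·55 − (-15)·15 = -2800.
∂h/∂x = [(-1.5)·55 − (-0.6)·15] / -2800 = +0.02625
∂h/∂y = [(-55)·(-0.6) − (-15)·(-1.5)] / -2800 = -0.003750
|∇h| = √(0.02625² + -0.003750²) = 0.02652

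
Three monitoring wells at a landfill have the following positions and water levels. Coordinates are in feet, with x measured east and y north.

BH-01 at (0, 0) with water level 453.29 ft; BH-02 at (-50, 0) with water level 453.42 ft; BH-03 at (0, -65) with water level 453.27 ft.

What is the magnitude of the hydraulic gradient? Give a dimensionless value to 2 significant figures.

∂h/∂x = (453.42 − 453.29) / (-50 − 0) = -0.002600
∂h/∂y = (453.27 − 453.29) / (-65 − 0) = +0.0003077
|∇h| = √(-0.002600² + 0.0003077²) = 0.002618

0.0026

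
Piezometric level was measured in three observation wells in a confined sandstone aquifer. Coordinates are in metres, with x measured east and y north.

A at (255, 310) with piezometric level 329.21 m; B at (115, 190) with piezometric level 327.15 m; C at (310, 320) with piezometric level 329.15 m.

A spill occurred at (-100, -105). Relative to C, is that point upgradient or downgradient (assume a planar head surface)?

downgradient

With h = a·x + b·y + c and A as origin, the differences give:
  (-140)·a + (-120)·b = -2.06
  55·a + 10·b = -0.06
Eliminate b (×10 and ×(-120), subtract): 5200·a = -27.800 → a = ∂h/∂x = -0.005346
Back-substitute: b = ∂h/∂y = +0.02340.
Head at (-100, -105) = 329.21 + (-0.005346)·(-355) + (+0.02340)·(-415) = 321.40 m.
That is lower than the 329.15 m at C, so the point is downgradient.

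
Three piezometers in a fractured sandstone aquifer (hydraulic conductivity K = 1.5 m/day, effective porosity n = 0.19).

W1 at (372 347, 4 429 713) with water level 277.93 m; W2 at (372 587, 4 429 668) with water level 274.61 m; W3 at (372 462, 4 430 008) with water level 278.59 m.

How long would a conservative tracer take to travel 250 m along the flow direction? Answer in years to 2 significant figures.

6.0 years

Differences from W1: to W2 (Δx, Δy, Δh) = (240, -45, -3.32); to W3 = (115, 295, +0.66).
Solve a·Δx + b·Δy = Δh: det = 240·295 − 115·(-45) = 75975.
∂h/∂x = [(-3.32)·295 − (+0.66)·(-45)] / 75975 = -0.01250
∂h/∂y = [240·(+0.66) − 115·(-3.32)] / 75975 = +0.007110
|∇h| = √(-0.01250² + 0.007110²) = 0.01438
Seepage velocity v = K·i/n = 1.5 × 0.01438 / 0.19 = 0.1135 m/day.
t = 250 / 0.1135 = 2203 days = 6.03 years.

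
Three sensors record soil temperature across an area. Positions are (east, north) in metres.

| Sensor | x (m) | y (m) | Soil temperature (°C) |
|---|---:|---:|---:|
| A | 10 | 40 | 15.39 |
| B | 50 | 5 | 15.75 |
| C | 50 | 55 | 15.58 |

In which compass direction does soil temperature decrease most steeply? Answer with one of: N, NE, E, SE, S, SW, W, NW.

Taking A as reference: B−A = (40, -35, +0.36); C−A = (40, 15, +0.19).
Determinant of the coordinate differences = 40·15 − 40·(-35) = 2000.
∂T/∂x = [(+0.36)·15 − (+0.19)·(-35)] / 2000 = +0.006025
∂T/∂y = [40·(+0.19) − 40·(+0.36)] / 2000 = -0.003400
Steepest decrease is along −∇f = (-0.006025 E, +0.003400 N) → northwest.

NW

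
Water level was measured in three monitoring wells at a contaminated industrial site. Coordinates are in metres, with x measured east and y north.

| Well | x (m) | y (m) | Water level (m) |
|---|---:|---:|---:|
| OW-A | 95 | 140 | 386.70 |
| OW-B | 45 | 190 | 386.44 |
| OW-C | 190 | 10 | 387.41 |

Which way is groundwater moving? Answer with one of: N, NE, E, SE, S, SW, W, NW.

N

With h = a·x + b·y + c and OW-A as origin, the differences give:
  (-50)·a + 50·b = -0.26
  95·a + (-130)·b = +0.71
Eliminate b (×(-130) and ×50, subtract): 1750·a = -1.700 → a = ∂h/∂x = -0.0009714
Back-substitute: b = ∂h/∂y = -0.006171.
Flow = −∇h = (+0.0009714 east, +0.006171 north), which points north.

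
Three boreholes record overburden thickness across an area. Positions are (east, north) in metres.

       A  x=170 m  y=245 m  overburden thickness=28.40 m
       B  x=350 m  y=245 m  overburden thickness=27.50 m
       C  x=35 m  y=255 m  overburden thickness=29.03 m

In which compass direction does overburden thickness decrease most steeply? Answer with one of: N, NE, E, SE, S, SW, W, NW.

NE

Differences from A: to B (Δx, Δy, Δh) = (180, 0, -0.90); to C = (-135, 10, +0.63).
Determinant of the coordinate differences = 180·10 − (-135)·0 = 1800.
∂d/∂x = [(-0.90)·10 − (+0.63)·0] / 1800 = -0.005000
∂d/∂y = [180·(+0.63) − (-135)·(-0.90)] / 1800 = -0.004500
Steepest decrease is along −∇f = (+0.005000 E, +0.004500 N) → northeast.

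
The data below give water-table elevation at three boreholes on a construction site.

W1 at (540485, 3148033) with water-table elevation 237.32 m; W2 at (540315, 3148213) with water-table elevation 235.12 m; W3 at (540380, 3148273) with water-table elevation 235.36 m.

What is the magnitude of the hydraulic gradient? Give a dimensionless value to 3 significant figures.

Differences from W1: to W2 (Δx, Δy, Δh) = (-170, 180, -2.20); to W3 = (-105, 240, -1.96).
Solve a·Δx + b·Δy = Δh: det = (-170)·240 − (-105)·180 = -21900.
∂h/∂x = [(-2.20)·240 − (-1.96)·180] / -21900 = +0.008000
∂h/∂y = [(-170)·(-1.96) − (-105)·(-2.20)] / -21900 = -0.004667
|∇h| = √(0.008000² + -0.004667²) = 0.009262

0.00926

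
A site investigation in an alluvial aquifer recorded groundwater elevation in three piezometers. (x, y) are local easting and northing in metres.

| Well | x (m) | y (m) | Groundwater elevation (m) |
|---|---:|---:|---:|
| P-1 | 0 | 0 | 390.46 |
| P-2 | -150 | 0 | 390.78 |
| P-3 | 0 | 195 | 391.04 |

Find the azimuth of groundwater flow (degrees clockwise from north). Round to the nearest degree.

∂h/∂x = (390.78 − 390.46) / (-150 − 0) = -0.002133
∂h/∂y = (391.04 − 390.46) / (195 − 0) = +0.002974
Flow direction (−∇h) has components (+0.002133 E, -0.002974 N).
Azimuth = atan2(E, N) = atan2(+0.002133, -0.002974) = 144.4° ≈ 144°.

144°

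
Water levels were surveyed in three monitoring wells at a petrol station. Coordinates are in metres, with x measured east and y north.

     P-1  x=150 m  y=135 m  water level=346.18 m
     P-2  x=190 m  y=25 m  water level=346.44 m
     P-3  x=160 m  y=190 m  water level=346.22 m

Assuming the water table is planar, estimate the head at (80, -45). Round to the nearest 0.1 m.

Differences from P-1: to P-2 (Δx, Δy, Δh) = (40, -110, +0.26); to P-3 = (10, 55, +0.04).
Solve a·Δx + b·Δy = Δh: det = 40·55 − 10·(-110) = 3300.
∂h/∂x = [(+0.26)·55 − (+0.04)·(-110)] / 3300 = +0.005667
∂h/∂y = [40·(+0.04) − 10·(+0.26)] / 3300 = -0.0003030
h(80, -45) = 346.18 + (+0.005667)·(-70) + (-0.0003030)·(-180) = 346.18 -0.397 +0.055 = 345.838 m.

345.8 m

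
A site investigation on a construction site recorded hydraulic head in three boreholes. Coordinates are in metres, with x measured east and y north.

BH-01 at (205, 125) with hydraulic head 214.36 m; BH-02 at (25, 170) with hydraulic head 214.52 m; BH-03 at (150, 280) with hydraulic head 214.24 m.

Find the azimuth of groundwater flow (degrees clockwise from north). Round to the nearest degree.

045°

Differences from BH-01: to BH-02 (Δx, Δy, Δh) = (-180, 45, +0.16); to BH-03 = (-55, 155, -0.12).
Determinant of the coordinate differences = (-180)·155 − (-55)·45 = -25425.
∂h/∂x = [(+0.16)·155 − (-0.12)·45] / -25425 = -0.001188
∂h/∂y = [(-180)·(-0.12) − (-55)·(+0.16)] / -25425 = -0.001196
Flow direction (−∇h) has components (+0.001188 E, +0.001196 N).
Azimuth = atan2(E, N) = atan2(+0.001188, +0.001196) = 44.8° ≈ 045°.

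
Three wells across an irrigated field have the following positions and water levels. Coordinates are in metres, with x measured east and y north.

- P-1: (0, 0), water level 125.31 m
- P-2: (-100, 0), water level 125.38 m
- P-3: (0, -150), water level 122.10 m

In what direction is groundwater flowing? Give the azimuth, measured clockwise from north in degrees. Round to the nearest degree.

178°

∂h/∂x = (125.38 − 125.31) / (-100 − 0) = -0.0007000
∂h/∂y = (122.10 − 125.31) / (-150 − 0) = +0.02140
Flow direction (−∇h) has components (+0.0007000 E, -0.02140 N).
Azimuth = atan2(E, N) = atan2(+0.0007000, -0.02140) = 178.1° ≈ 178°.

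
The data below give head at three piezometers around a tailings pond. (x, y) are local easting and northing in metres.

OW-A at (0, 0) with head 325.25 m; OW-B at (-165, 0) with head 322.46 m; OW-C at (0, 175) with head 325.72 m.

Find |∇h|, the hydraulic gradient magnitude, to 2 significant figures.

0.017

∂h/∂x = (322.46 − 325.25) / (-165 − 0) = +0.01691
∂h/∂y = (325.72 − 325.25) / (175 − 0) = +0.002686
|∇h| = √(0.01691² + 0.002686²) = 0.01712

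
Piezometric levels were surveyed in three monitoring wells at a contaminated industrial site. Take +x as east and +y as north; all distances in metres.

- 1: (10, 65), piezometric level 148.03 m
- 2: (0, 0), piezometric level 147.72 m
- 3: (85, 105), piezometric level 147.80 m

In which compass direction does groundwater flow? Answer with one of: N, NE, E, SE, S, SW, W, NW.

Differences from 1: to 2 (Δx, Δy, Δh) = (-10, -65, -0.31); to 3 = (75, 40, -0.23).
Solve a·Δx + b·Δy = Δh: det = (-10)·40 − 75·(-65) = 4475.
∂h/∂x = [(-0.31)·40 − (-0.23)·(-65)] / 4475 = -0.006112
∂h/∂y = [(-10)·(-0.23) − 75·(-0.31)] / 4475 = +0.005709
Flow = −∇h = (+0.006112 east, -0.005709 north), which points southeast.

SE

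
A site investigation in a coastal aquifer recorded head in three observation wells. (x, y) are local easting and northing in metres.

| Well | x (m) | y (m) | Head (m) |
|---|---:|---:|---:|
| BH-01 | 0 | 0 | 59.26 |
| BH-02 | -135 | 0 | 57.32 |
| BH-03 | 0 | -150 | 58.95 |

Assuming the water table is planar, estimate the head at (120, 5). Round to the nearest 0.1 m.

61.0 m

∂h/∂x = (57.32 − 59.26) / (-135 − 0) = +0.01437
∂h/∂y = (58.95 − 59.26) / (-150 − 0) = +0.002067
h(120, 5) = 59.26 + (+0.01437)·(120) + (+0.002067)·(5) = 59.26 +1.724 +0.010 = 60.995 m.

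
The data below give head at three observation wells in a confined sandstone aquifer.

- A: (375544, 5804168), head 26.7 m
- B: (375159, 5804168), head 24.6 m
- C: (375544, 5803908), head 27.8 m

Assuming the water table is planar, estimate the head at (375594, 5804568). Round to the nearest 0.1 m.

25.3 m

∂h/∂x = (24.6 − 26.7) / (375159 − 375544) = +0.005455
∂h/∂y = (27.8 − 26.7) / (5803908 − 5804168) = -0.004231
h(375594, 5804568) = 26.7 + (+0.005455)·(50) + (-0.004231)·(400) = 26.7 +0.273 -1.692 = 25.280 m.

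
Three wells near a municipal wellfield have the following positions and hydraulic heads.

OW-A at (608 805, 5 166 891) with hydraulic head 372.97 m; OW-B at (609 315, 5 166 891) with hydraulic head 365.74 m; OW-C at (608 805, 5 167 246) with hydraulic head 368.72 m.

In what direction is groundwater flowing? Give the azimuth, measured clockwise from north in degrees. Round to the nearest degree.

050°

∂h/∂x = (365.74 − 372.97) / (609315 − 608805) = -0.01418
∂h/∂y = (368.72 − 372.97) / (5167246 − 5166891) = -0.01197
Flow direction (−∇h) has components (+0.01418 E, +0.01197 N).
Azimuth = atan2(E, N) = atan2(+0.01418, +0.01197) = 49.8° ≈ 050°.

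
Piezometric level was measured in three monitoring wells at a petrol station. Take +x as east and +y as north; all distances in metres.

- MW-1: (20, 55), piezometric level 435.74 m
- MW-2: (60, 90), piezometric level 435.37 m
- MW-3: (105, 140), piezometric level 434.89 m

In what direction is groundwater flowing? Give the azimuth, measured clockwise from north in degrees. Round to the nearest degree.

034°

Differences from MW-1: to MW-2 (Δx, Δy, Δh) = (40, 35, -0.37); to MW-3 = (85, 85, -0.85).
Solve a·Δx + b·Δy = Δh: det = 40·85 − 85·35 = 425.
∂h/∂x = [(-0.37)·85 − (-0.85)·35] / 425 = -0.004000
∂h/∂y = [40·(-0.85) − 85·(-0.37)] / 425 = -0.006000
Flow direction (−∇h) has components (+0.004000 E, +0.006000 N).
Azimuth = atan2(E, N) = atan2(+0.004000, +0.006000) = 33.7° ≈ 034°.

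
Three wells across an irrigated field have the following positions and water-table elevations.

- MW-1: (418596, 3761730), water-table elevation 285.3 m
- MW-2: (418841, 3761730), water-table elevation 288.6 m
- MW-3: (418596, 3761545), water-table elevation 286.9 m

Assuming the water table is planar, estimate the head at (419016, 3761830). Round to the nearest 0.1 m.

290.1 m

∂h/∂x = (288.6 − 285.3) / (418841 − 418596) = +0.01347
∂h/∂y = (286.9 − 285.3) / (3761545 − 3761730) = -0.008649
h(419016, 3761830) = 285.3 + (+0.01347)·(420) + (-0.008649)·(100) = 285.3 +5.657 -0.865 = 290.092 m.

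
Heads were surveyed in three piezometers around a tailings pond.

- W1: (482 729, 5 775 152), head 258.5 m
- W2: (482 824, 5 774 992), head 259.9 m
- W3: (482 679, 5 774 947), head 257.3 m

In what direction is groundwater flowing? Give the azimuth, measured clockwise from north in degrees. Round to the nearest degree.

With h = a·x + b·y + c and W1 as origin, the differences give:
  95·a + (-160)·b = +1.4
  (-50)·a + (-205)·b = -1.2
Eliminate b (×(-205) and ×(-160), subtract): -27475·a = -479.00 → a = ∂h/∂x = +0.01743
Back-substitute: b = ∂h/∂y = +0.001601.
Flow direction (−∇h) has components (-0.01743 E, -0.001601 N).
Azimuth = atan2(E, N) = atan2(-0.01743, -0.001601) = 264.8° ≈ 265°.

265°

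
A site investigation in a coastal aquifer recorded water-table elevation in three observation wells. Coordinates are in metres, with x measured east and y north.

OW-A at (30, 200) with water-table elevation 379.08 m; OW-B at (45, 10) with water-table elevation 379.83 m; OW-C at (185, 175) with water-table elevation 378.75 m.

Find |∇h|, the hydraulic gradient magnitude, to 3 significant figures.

With h = a·x + b·y + c and OW-A as origin, the differences give:
  15·a + (-190)·b = +0.75
  155·a + (-25)·b = -0.33
Eliminate b (×(-25) and ×(-190), subtract): 29075·a = -81.450 → a = ∂h/∂x = -0.002801
Back-substitute: b = ∂h/∂y = -0.004169.
|∇h| = √(-0.002801² + -0.004169²) = 0.005023

0.00502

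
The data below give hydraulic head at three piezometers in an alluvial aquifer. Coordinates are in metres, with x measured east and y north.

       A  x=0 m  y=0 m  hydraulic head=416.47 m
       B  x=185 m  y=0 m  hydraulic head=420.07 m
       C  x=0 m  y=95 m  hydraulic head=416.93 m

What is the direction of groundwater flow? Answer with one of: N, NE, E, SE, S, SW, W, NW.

∂h/∂x = (420.07 − 416.47) / (185 − 0) = +0.01946
∂h/∂y = (416.93 − 416.47) / (95 − 0) = +0.004842
Flow = −∇h = (-0.01946 east, -0.004842 north), which points west.

W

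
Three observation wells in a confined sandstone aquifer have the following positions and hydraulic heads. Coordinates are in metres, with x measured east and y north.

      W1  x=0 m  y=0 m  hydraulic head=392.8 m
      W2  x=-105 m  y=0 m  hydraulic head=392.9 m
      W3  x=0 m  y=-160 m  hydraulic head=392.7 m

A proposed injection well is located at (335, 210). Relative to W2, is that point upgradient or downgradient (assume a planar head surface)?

∂h/∂x = (392.9 − 392.8) / (-105 − 0) = -0.0009524
∂h/∂y = (392.7 − 392.8) / (-160 − 0) = +0.0006250
Head at (335, 210) = 392.8 + (-0.0009524)·(335) + (+0.0006250)·(210) = 392.61 m.
That is lower than the 392.9 m at W2, so the point is downgradient.

downgradient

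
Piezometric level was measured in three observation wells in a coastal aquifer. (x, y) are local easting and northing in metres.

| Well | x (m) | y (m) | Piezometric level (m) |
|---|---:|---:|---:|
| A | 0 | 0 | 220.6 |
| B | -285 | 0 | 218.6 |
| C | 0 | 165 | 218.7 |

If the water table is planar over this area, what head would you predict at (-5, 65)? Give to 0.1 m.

219.8 m

∂h/∂x = (218.6 − 220.6) / (-285 − 0) = +0.007018
∂h/∂y = (218.7 − 220.6) / (165 − 0) = -0.01152
h(-5, 65) = 220.6 + (+0.007018)·(-5) + (-0.01152)·(65) = 220.6 -0.035 -0.748 = 219.816 m.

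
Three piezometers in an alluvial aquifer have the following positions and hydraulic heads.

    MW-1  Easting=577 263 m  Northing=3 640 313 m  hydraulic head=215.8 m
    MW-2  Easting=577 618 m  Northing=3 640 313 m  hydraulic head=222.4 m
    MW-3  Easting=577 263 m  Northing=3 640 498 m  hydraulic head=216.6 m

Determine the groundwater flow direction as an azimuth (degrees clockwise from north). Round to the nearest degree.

257°

∂h/∂x = (222.4 − 215.8) / (577618 − 577263) = +0.01859
∂h/∂y = (216.6 − 215.8) / (3640498 − 3640313) = +0.004324
Flow direction (−∇h) has components (-0.01859 E, -0.004324 N).
Azimuth = atan2(E, N) = atan2(-0.01859, -0.004324) = 256.9° ≈ 257°.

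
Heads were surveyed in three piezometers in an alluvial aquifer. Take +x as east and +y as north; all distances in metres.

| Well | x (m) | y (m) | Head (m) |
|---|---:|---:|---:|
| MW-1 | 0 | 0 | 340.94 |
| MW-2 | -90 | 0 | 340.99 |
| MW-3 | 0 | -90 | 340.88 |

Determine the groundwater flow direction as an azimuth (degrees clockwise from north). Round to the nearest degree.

∂h/∂x = (340.99 − 340.94) / (-90 − 0) = -0.0005556
∂h/∂y = (340.88 − 340.94) / (-90 − 0) = +0.0006667
Flow direction (−∇h) has components (+0.0005556 E, -0.0006667 N).
Azimuth = atan2(E, N) = atan2(+0.0005556, -0.0006667) = 140.2° ≈ 140°.

140°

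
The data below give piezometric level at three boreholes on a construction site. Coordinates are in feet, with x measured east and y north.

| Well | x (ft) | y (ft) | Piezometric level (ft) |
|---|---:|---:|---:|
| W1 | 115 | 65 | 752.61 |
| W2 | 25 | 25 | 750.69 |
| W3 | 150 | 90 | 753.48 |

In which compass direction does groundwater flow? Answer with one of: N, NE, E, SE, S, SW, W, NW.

SW

Differences from W1: to W2 (Δx, Δy, Δh) = (-90, -40, -1.92); to W3 = (35, 25, +0.87).
Determinant of the coordinate differences = (-90)·25 − 35·(-40) = -850.
∂h/∂x = [(-1.92)·25 − (+0.87)·(-40)] / -850 = +0.01553
∂h/∂y = [(-90)·(+0.87) − 35·(-1.92)] / -850 = +0.01306
Flow = −∇h = (-0.01553 east, -0.01306 north), which points southwest.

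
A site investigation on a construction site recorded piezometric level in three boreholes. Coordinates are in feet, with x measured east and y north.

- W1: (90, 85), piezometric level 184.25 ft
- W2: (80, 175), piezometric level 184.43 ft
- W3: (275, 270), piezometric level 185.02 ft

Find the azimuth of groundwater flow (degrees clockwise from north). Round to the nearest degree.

With h = a·x + b·y + c and W1 as origin, the differences give:
  (-10)·a + 90·b = +0.18
  185·a + 185·b = +0.77
Eliminate b (×185 and ×90, subtract): -18500·a = -36.000 → a = ∂h/∂x = +0.001946
Back-substitute: b = ∂h/∂y = +0.002216.
Flow direction (−∇h) has components (-0.001946 E, -0.002216 N).
Azimuth = atan2(E, N) = atan2(-0.001946, -0.002216) = 221.3° ≈ 221°.

221°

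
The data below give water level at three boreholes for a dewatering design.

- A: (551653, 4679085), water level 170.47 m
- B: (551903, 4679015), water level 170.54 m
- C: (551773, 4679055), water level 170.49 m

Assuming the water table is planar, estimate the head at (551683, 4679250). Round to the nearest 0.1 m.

169.8 m

With h = a·x + b·y + c and A as origin, the differences give:
  250·a + (-70)·b = +0.07
  120·a + (-30)·b = +0.02
Eliminate b (×(-30) and ×(-70), subtract): 900·a = -0.700 → a = ∂h/∂x = -0.0007778
Back-substitute: b = ∂h/∂y = -0.003778.
h(551683, 4679250) = 170.47 + (-0.0007778)·(30) + (-0.003778)·(165) = 170.47 -0.023 -0.623 = 169.823 m.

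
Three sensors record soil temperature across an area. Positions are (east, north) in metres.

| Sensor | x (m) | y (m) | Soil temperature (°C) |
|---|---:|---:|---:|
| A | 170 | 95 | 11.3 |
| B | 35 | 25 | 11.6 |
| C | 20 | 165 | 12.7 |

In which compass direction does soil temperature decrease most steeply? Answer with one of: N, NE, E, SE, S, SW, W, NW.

With T = a·x + b·y + c and A as origin, the differences give:
  (-135)·a + (-70)·b = +0.3
  (-150)·a + 70·b = +1.4
Eliminate b (×70 and ×(-70), subtract): -19950·a = 119.00 → a = ∂T/∂x = -0.005965
Back-substitute: b = ∂T/∂y = +0.007218.
Steepest decrease is along −∇f = (+0.005965 E, -0.007218 N) → southeast.

SE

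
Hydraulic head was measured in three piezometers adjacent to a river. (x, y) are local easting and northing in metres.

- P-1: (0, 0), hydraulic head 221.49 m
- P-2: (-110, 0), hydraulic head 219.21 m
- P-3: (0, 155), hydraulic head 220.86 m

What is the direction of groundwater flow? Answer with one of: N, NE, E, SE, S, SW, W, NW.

W

∂h/∂x = (219.21 − 221.49) / (-110 − 0) = +0.02073
∂h/∂y = (220.86 − 221.49) / (155 − 0) = -0.004065
Flow = −∇h = (-0.02073 east, +0.004065 north), which points west.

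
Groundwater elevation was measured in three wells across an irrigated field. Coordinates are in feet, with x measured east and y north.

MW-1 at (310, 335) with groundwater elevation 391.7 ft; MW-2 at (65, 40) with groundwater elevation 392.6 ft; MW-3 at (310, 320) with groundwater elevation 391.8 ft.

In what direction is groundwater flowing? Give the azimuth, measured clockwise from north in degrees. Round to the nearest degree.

327°

Differences from MW-1: to MW-2 (Δx, Δy, Δh) = (-245, -295, +0.9); to MW-3 = (0, -15, +0.1).
Solve a·Δx + b·Δy = Δh: det = (-245)·(-15) − 0·(-295) = 3675.
∂h/∂x = [(+0.9)·(-15) − (+0.1)·(-295)] / 3675 = +0.004354
∂h/∂y = [(-245)·(+0.1) − 0·(+0.9)] / 3675 = -0.006667
Flow direction (−∇h) has components (-0.004354 E, +0.006667 N).
Azimuth = atan2(E, N) = atan2(-0.004354, +0.006667) = 326.9° ≈ 327°.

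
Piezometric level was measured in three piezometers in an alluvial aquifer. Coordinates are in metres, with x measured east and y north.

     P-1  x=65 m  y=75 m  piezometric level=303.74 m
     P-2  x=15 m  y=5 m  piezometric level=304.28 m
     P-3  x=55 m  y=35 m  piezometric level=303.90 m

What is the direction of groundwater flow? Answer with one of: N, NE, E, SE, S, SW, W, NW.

E

Taking P-1 as reference: P-2−P-1 = (-50, -70, +0.54); P-3−P-1 = (-10, -40, +0.16).
Solve a·Δx + b·Δy = Δh: det = (-50)·(-40) − (-10)·(-70) = 1300.
∂h/∂x = [(+0.54)·(-40) − (+0.16)·(-70)] / 1300 = -0.008000
∂h/∂y = [(-50)·(+0.16) − (-10)·(+0.54)] / 1300 = -0.002000
Flow = −∇h = (+0.008000 east, +0.002000 north), which points east.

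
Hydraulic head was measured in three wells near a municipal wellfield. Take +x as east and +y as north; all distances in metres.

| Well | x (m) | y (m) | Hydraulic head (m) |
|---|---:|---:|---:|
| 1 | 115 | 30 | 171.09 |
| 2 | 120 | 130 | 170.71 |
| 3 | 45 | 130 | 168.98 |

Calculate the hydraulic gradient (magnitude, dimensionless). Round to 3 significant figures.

With h = a·x + b·y + c and 1 as origin, the differences give:
  5·a + 100·b = -0.38
  (-70)·a + 100·b = -2.11
Eliminate b (×100 and ×100, subtract): 7500·a = 173.000 → a = ∂h/∂x = +0.02307
Back-substitute: b = ∂h/∂y = -0.004953.
|∇h| = √(0.02307² + -0.004953²) = 0.0236

0.0236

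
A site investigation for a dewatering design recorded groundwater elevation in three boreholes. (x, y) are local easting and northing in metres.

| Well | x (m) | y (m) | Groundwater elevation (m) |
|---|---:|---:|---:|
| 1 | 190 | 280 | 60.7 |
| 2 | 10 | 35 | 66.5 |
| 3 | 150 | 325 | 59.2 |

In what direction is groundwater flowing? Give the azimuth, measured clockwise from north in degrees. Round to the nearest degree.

With h = a·x + b·y + c and 1 as origin, the differences give:
  (-180)·a + (-245)·b = +5.8
  (-40)·a + 45·b = -1.5
Eliminate b (×45 and ×(-245), subtract): -17900·a = -106.50 → a = ∂h/∂x = +0.005950
Back-substitute: b = ∂h/∂y = -0.02804.
Flow direction (−∇h) has components (-0.005950 E, +0.02804 N).
Azimuth = atan2(E, N) = atan2(-0.005950, +0.02804) = 348.0° ≈ 348°.

348°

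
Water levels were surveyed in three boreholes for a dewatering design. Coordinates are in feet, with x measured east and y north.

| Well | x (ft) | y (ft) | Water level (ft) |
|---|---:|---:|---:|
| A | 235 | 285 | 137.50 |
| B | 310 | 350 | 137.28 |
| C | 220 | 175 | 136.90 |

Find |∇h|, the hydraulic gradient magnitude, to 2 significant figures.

With h = a·x + b·y + c and A as origin, the differences give:
  75·a + 65·b = -0.22
  (-15)·a + (-110)·b = -0.60
Eliminate b (×(-110) and ×65, subtract): -7275·a = 63.200 → a = ∂h/∂x = -0.008687
Back-substitute: b = ∂h/∂y = +0.006639.
|∇h| = √(-0.008687² + 0.006639²) = 0.01093

0.011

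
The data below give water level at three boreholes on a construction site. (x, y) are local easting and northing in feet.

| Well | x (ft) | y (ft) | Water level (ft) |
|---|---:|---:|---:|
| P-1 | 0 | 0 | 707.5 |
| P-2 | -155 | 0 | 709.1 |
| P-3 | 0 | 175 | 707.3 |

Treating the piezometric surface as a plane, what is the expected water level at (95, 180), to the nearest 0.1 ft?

706.3 ft

∂h/∂x = (709.1 − 707.5) / (-155 − 0) = -0.01032
∂h/∂y = (707.3 − 707.5) / (175 − 0) = -0.001143
h(95, 180) = 707.5 + (-0.01032)·(95) + (-0.001143)·(180) = 707.5 -0.981 -0.206 = 706.314 ft.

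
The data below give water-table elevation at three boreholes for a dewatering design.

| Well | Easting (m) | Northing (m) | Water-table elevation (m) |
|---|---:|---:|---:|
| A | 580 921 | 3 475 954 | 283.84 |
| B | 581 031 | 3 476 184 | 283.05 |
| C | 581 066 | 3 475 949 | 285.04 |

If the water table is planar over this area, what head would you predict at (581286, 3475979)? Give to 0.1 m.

Three-point gradient (reference A): Δ to B = (110, 230, -0.79), Δ to C = (145, -5, +1.20).
∂h/∂x = +0.008025, ∂h/∂y = -0.007273 (det = -33900).
h(581286, 3475979) = 283.84 + (+0.008025)·(365) + (-0.007273)·(25) = 283.84 +2.929 -0.182 = 286.587 m.

286.6 m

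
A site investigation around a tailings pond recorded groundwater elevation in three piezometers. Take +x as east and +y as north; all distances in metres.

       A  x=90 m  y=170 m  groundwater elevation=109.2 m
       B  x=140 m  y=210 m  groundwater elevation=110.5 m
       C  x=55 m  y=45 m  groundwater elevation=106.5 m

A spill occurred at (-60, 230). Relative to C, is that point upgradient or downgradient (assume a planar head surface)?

Taking A as reference: B−A = (50, 40, +1.3); C−A = (-35, -125, -2.7).
Solve a·Δx + b·Δy = Δh: det = 50·(-125) − (-35)·40 = -4850.
∂h/∂x = [(+1.3)·(-125) − (-2.7)·40] / -4850 = +0.01124
∂h/∂y = [50·(-2.7) − (-35)·(+1.3)] / -4850 = +0.01845
Head at (-60, 230) = 109.2 + (+0.01124)·(-150) + (+0.01845)·(60) = 108.62 m.
That is higher than the 106.5 m at C, so the point is upgradient.

upgradient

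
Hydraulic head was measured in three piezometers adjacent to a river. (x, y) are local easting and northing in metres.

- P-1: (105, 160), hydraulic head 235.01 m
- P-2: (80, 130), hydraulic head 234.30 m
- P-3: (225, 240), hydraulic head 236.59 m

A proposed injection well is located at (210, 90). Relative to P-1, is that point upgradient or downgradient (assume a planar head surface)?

downgradient

Differences from P-1: to P-2 (Δx, Δy, Δh) = (-25, -30, -0.71); to P-3 = (120, 80, +1.58).
Determinant of the coordinate differences = (-25)·80 − 120·(-30) = 1600.
∂h/∂x = [(-0.71)·80 − (+1.58)·(-30)] / 1600 = -0.005875
∂h/∂y = [(-25)·(+1.58) − 120·(-0.71)] / 1600 = +0.02856
Head at (210, 90) = 235.01 + (-0.005875)·(105) + (+0.02856)·(-70) = 232.39 m.
That is lower than the 235.01 m at P-1, so the point is downgradient.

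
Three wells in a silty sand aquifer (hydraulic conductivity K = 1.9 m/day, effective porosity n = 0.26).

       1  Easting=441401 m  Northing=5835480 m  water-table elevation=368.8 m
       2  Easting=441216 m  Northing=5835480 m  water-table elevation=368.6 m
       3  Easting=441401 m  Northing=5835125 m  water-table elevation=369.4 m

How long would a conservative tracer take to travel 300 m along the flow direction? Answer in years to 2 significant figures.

56 years

∂h/∂x = (368.6 − 368.8) / (441216 − 441401) = +0.001081
∂h/∂y = (369.4 − 368.8) / (5835125 − 5835480) = -0.001690
|∇h| = √(0.001081² + -0.001690²) = 0.002006
Seepage velocity v = K·i/n = 1.9 × 0.002006 / 0.26 = 0.01466 m/day.
t = 300 / 0.01466 = 2.046e+04 days = 56 years.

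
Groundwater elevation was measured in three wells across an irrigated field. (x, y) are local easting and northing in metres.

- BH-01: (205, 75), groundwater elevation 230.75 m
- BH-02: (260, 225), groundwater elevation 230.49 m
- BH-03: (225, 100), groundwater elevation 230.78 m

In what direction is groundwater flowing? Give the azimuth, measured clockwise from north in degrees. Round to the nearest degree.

302°

Taking BH-01 as reference: BH-02−BH-01 = (55, 150, -0.26); BH-03−BH-01 = (20, 25, +0.03).
Determinant of the coordinate differences = 55·25 − 20·150 = -1625.
∂h/∂x = [(-0.26)·25 − (+0.03)·150] / -1625 = +0.006769
∂h/∂y = [55·(+0.03) − 20·(-0.26)] / -1625 = -0.004215
Flow direction (−∇h) has components (-0.006769 E, +0.004215 N).
Azimuth = atan2(E, N) = atan2(-0.006769, +0.004215) = 301.9° ≈ 302°.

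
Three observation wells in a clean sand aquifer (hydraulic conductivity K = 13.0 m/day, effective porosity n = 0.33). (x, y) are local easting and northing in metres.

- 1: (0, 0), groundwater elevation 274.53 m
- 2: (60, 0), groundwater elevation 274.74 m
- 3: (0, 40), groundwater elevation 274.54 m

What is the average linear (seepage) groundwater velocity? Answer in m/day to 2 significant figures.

∂h/∂x = (274.74 − 274.53) / (60 − 0) = +0.003500
∂h/∂y = (274.54 − 274.53) / (40 − 0) = +0.0002500
|∇h| = √(0.003500² + 0.0002500²) = 0.003509
Seepage velocity v = K·i/n = 13.0 × 0.003509 / 0.33 = 0.1382 m/day.

0.14 m/day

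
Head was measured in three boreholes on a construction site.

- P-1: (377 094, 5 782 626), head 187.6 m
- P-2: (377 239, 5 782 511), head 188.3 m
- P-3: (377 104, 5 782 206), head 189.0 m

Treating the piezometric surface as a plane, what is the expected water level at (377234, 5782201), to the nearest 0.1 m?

Taking P-1 as reference: P-2−P-1 = (145, -115, +0.7); P-3−P-1 = (10, -420, +1.4).
Determinant of the coordinate differences = 145·(-420) − 10·(-115) = -59750.
∂h/∂x = [(+0.7)·(-420) − (+1.4)·(-115)] / -59750 = +0.002226
∂h/∂y = [145·(+1.4) − 10·(+0.7)] / -59750 = -0.003280
h(377234, 5782201) = 187.6 + (+0.002226)·(140) + (-0.003280)·(-425) = 187.6 +0.312 +1.394 = 189.306 m.

189.3 m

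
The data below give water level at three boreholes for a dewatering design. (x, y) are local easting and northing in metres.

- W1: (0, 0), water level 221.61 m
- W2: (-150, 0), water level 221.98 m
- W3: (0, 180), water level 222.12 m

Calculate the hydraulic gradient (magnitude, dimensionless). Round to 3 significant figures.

0.00376

∂h/∂x = (221.98 − 221.61) / (-150 − 0) = -0.002467
∂h/∂y = (222.12 − 221.61) / (180 − 0) = +0.002833
|∇h| = √(-0.002467² + 0.002833²) = 0.003757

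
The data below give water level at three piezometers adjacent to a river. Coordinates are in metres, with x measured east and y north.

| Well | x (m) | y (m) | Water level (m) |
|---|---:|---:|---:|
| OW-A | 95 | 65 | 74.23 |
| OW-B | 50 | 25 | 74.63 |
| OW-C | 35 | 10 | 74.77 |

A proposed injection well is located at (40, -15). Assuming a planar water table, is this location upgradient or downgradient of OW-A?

With h = a·x + b·y + c and OW-A as origin, the differences give:
  (-45)·a + (-40)·b = +0.40
  (-60)·a + (-55)·b = +0.54
Eliminate b (×(-55) and ×(-40), subtract): 75·a = -0.400 → a = ∂h/∂x = -0.005333
Back-substitute: b = ∂h/∂y = -0.004000.
Head at (40, -15) = 74.23 + (-0.005333)·(-55) + (-0.004000)·(-80) = 74.84 m.
That is higher than the 74.23 m at OW-A, so the point is upgradient.

upgradient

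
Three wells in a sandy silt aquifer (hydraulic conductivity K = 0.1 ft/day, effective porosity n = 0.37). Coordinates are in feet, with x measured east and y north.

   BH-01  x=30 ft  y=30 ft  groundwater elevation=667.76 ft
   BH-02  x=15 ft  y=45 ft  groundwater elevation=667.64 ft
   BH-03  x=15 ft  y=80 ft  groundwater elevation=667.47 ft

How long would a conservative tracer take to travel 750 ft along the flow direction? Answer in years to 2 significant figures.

1300 years

With h = a·x + b·y + c and BH-01 as origin, the differences give:
  (-15)·a + 15·b = -0.12
  (-15)·a + 50·b = -0.29
Eliminate b (×50 and ×15, subtract): -525·a = -1.650 → a = ∂h/∂x = +0.003143
Back-substitute: b = ∂h/∂y = -0.004857.
|∇h| = √(0.003143² + -0.004857²) = 0.005785
Seepage velocity v = K·i/n = 0.1 × 0.005785 / 0.37 = 0.001564 ft/day.
t = 750 / 0.001564 = 4.795e+05 days = 1.31e+03 years.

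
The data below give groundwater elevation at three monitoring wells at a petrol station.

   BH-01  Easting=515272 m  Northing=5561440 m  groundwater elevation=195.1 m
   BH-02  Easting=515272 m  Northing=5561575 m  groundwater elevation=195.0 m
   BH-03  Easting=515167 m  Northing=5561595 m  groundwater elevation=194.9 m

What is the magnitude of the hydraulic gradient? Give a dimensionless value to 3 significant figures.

0.00110

With h = a·x + b·y + c and BH-01 as origin, the differences give:
  0·a + 135·b = -0.1
  (-105)·a + 155·b = -0.2
Eliminate b (×155 and ×135, subtract): 14175·a = 11.50 → a = ∂h/∂x = +0.0008113
Back-substitute: b = ∂h/∂y = -0.0007407.
|∇h| = √(0.0008113² + -0.0007407²) = 0.001099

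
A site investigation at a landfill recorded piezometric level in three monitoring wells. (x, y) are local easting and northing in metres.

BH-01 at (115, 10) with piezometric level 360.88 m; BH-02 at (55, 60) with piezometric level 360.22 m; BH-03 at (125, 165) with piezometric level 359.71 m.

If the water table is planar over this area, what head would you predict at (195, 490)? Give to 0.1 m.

Differences from BH-01: to BH-02 (Δx, Δy, Δh) = (-60, 50, -0.66); to BH-03 = (10, 155, -1.17).
Solve a·Δx + b·Δy = Δh: det = (-60)·155 − 10·50 = -9800.
∂h/∂x = [(-0.66)·155 − (-1.17)·50] / -9800 = +0.004469
∂h/∂y = [(-60)·(-1.17) − 10·(-0.66)] / -9800 = -0.007837
h(195, 490) = 360.88 + (+0.004469)·(80) + (-0.007837)·(480) = 360.88 +0.358 -3.762 = 357.476 m.

357.5 m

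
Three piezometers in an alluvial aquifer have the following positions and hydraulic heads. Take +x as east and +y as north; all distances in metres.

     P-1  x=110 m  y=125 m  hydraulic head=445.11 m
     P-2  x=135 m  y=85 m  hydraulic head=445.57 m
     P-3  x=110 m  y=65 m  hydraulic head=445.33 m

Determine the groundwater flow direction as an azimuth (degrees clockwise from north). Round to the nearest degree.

286°

Three-point gradient (reference P-1): Δ to P-2 = (25, -40, +0.46), Δ to P-3 = (0, -60, +0.22).
∂h/∂x = +0.01253, ∂h/∂y = -0.003667 (det = -1500).
Flow direction (−∇h) has components (-0.01253 E, +0.003667 N).
Azimuth = atan2(E, N) = atan2(-0.01253, +0.003667) = 286.3° ≈ 286°.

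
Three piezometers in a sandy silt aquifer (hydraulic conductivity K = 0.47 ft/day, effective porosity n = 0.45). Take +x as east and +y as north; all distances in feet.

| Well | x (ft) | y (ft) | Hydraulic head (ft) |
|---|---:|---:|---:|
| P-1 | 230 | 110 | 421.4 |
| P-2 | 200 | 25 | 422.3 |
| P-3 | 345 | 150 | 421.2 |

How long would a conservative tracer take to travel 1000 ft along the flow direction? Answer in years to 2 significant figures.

Differences from P-1: to P-2 (Δx, Δy, Δh) = (-30, -85, +0.9); to P-3 = (115, 40, -0.2).
Solve a·Δx + b·Δy = Δh: det = (-30)·40 − 115·(-85) = 8575.
∂h/∂x = [(+0.9)·40 − (-0.2)·(-85)] / 8575 = +0.002216
∂h/∂y = [(-30)·(-0.2) − 115·(+0.9)] / 8575 = -0.01137
|∇h| = √(0.002216² + -0.01137²) = 0.01158
Seepage velocity v = K·i/n = 0.47 × 0.01158 / 0.45 = 0.01209 ft/day.
t = 1000 / 0.01209 = 8.271e+04 days = 226 years.

230 years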